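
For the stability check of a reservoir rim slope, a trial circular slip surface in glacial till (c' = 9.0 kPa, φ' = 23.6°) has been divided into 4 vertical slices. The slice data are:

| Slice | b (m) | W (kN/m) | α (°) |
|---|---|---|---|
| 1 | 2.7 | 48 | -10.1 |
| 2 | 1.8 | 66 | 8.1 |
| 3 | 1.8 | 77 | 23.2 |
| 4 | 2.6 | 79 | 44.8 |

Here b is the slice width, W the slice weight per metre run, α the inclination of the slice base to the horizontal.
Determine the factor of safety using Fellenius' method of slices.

FS = 2.26

Ordinary method of slices: FS = Σ[c'·Δl_i + (W_i cosα_i)·tanφ'] / Σ W_i sinα_i, with Δl_i = b_i / cosα_i.
Slice 1: Δl = 2.7/cos(-10.1°) = 2.743 m; N'_1 = 48·cos(-10.1°) = 47.3; c'Δl = 24.68; W sinα = -8.4
Slice 2: Δl = 1.8/cos8.1° = 1.818 m; N'_2 = 66·cos8.1° = 65.3; c'Δl = 16.36; W sinα = 9.3
Slice 3: Δl = 1.8/cos23.2° = 1.958 m; N'_3 = 77·cos23.2° = 70.8; c'Δl = 17.63; W sinα = 30.3
Slice 4: Δl = 2.6/cos44.8° = 3.664 m; N'_4 = 79·cos44.8° = 56.1; c'Δl = 32.98; W sinα = 55.7
Σc'Δl = 91.6 kN/m; ΣN' = 239.4 kN/m; ΣW sinα = 86.9 kN/m
Resisting = 91.6 + 239.4·tan23.6° = 91.6 + 104.6 = 196.3 kN/m
FS = 196.3 / 86.9 = 2.259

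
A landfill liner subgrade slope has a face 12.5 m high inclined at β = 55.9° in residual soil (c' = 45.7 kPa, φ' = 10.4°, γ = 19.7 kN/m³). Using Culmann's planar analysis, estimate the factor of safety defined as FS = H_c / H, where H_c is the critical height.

FS = 2.02

H_c = (4c'/γ) · sinβ cosφ' / [1 − cos(β − φ')]
    = (4·45.7/19.7) · sin55.9°·cos10.4° / [1 − cos45.5°]
    = 9.279 · 0.8145 / 0.2991 = 25.27 m
FS = H_c / H = 25.27 / 12.5 = 2.021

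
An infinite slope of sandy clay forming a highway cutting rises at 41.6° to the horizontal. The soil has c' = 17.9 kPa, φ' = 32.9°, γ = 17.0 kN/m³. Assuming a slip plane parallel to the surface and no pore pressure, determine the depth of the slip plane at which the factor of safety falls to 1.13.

z = 5.28 m

Setting FS = 1.13 in FS = [c' + γz cos²β tanφ'] / [γz sinβ cosβ] and solving for z:
z = c' / [γ cosβ (FS·sinβ − cosβ·tanφ')]
  = 17.9 / [17.0·cos41.6°·(1.13·sin41.6° − cos41.6°·tan32.9°)]
  = 17.9 / [17.0·0.7478·(1.13·0.6639 − 0.7478·0.6469)]
  = 17.9 / 3.3874 = 5.284 m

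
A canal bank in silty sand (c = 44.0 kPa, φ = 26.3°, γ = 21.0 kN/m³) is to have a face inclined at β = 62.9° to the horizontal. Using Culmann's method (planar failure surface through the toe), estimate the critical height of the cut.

H_c = 33.92 m

Culmann's analysis gives the critical failure plane at α_cr = (β + φ)/2 = (62.9 + 26.3)/2 = 44.6°, and the critical height
H_c = (4c/γ) · sinβ cosφ / [1 − cos(β − φ)]
    = (4·44.0/21.0) · sin62.9°·cos26.3° / [1 − cos(36.6°)]
    = 8.381 · 0.8902·0.8965 / [1 − 0.8028]
    = 8.381 · 0.7981 / 0.1972
    = 33.92 m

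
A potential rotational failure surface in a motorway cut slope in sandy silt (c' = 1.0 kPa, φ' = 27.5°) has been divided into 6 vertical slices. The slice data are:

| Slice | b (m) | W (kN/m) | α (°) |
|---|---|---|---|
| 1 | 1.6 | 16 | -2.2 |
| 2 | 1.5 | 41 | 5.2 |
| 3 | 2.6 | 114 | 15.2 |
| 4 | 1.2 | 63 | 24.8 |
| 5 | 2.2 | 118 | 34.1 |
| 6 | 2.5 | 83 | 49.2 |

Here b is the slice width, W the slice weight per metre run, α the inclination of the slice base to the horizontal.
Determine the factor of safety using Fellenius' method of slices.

FS = 1.11

Ordinary method of slices: FS = Σ[c'·Δl_i + (W_i cosα_i)·tanφ'] / Σ W_i sinα_i, with Δl_i = b_i / cosα_i.
Slice 1: Δl = 1.6/cos(-2.2°) = 1.601 m; N'_1 = 16·cos(-2.2°) = 16.0; c'Δl = 1.60; W sinα = -0.6
Slice 2: Δl = 1.5/cos5.2° = 1.506 m; N'_2 = 41·cos5.2° = 40.8; c'Δl = 1.51; W sinα = 3.7
Slice 3: Δl = 2.6/cos15.2° = 2.694 m; N'_3 = 114·cos15.2° = 110.0; c'Δl = 2.69; W sinα = 29.9
Slice 4: Δl = 1.2/cos24.8° = 1.322 m; N'_4 = 63·cos24.8° = 57.2; c'Δl = 1.32; W sinα = 26.4
Slice 5: Δl = 2.2/cos34.1° = 2.657 m; N'_5 = 118·cos34.1° = 97.7; c'Δl = 2.66; W sinα = 66.2
Slice 6: Δl = 2.5/cos49.2° = 3.826 m; N'_6 = 83·cos49.2° = 54.2; c'Δl = 3.83; W sinα = 62.8
Σc'Δl = 13.6 kN/m; ΣN' = 376.0 kN/m; ΣW sinα = 188.4 kN/m
Resisting = 13.6 + 376.0·tan27.5° = 13.6 + 195.7 = 209.3 kN/m
FS = 209.3 / 188.4 = 1.111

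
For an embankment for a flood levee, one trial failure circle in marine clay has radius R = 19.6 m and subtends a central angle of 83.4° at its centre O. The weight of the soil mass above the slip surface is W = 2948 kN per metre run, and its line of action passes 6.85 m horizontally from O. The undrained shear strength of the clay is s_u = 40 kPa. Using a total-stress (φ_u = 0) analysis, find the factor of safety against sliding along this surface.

Taking moments about the centre O, the resisting moment is provided by the undrained shear strength acting along the arc:
Arc length L_a = R·θ = 19.6·(83.4°·π/180) = 19.6·1.4556 = 28.53 m
M_R = s_u·L_a·R = 40·28.53·19.6 = 22367.4 kN·m/m
M_D = W·d = 2948·6.85 = 20193.8 kN·m/m
FS = M_R / M_D = 22367.4 / 20193.8 = 1.108

FS = 1.11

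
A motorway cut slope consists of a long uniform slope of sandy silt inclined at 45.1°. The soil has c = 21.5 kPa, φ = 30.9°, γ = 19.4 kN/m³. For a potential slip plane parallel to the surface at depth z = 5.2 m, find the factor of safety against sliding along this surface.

FS = 1.02

For an infinite slope with a slip plane parallel to the surface (no pore pressure): FS = [c + γz cos²β tanφ] / [γz sinβ cosβ].
γz = 19.4·5.2 = 100.88 kN/m²
Numerator = 21.5 + 100.88·cos²45.1°·tan30.9° = 21.5 + 100.88·0.4983·0.5985 = 51.582 kPa
Denominator = 100.88·sin45.1°·cos45.1° = 100.88·0.7083·0.7059 = 50.440 kPa
FS = 51.582 / 50.440 = 1.023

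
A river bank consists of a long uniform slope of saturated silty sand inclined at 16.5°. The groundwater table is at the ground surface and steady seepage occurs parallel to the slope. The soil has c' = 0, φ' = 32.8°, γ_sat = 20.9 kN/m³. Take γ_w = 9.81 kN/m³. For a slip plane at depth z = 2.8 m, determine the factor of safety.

FS = 1.15

With seepage parallel to the slope and the water table at the surface, the effective normal stress on the slip plane uses the buoyant unit weight γ' = γ_sat − γ_w while the driving shear stress uses γ_sat:
FS = [c' + γ' z cos²β tanφ'] / [γ_sat z sinβ cosβ]
(For c' = 0 this reduces to FS = (γ'/γ_sat)·tanφ'/tanβ.)
γ' = 20.9 − 9.81 = 11.09 kN/m³
Numerator = 0.0 + 11.09·2.8·cos²16.5°·tan32.8° = 0.0 + 11.09·2.8·0.9193·0.6445 = 18.397 kPa
Denominator = 20.9·2.8·sin16.5°·cos16.5° = 20.9·2.8·0.2840·0.9588 = 15.936 kPa
FS = 18.397 / 15.936 = 1.154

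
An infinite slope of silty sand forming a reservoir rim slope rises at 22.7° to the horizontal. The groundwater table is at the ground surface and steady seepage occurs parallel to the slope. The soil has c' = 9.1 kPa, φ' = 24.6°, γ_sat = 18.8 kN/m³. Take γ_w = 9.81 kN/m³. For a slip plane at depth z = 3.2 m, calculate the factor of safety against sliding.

With seepage parallel to the slope and the water table at the surface, the effective normal stress on the slip plane uses the buoyant unit weight γ' = γ_sat − γ_w while the driving shear stress uses γ_sat:
FS = [c' + γ' z cos²β tanφ'] / [γ_sat z sinβ cosβ]
γ' = 18.8 − 9.81 = 8.99 kN/m³
Numerator = 9.1 + 8.99·3.2·cos²22.7°·tan24.6° = 9.1 + 8.99·3.2·0.8511·0.4578 = 20.310 kPa
Denominator = 18.8·3.2·sin22.7°·cos22.7° = 18.8·3.2·0.3859·0.9225 = 21.418 kPa
FS = 20.310 / 21.418 = 0.948

FS = 0.95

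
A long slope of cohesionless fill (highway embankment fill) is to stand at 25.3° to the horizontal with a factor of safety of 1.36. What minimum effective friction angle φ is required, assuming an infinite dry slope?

FS = tanφ/tanβ ⇒ tanφ = FS · tanβ = 1.36 · tan25.3° = 0.6429
φ = arctan(0.6429) = 32.74°

φ = 32.7°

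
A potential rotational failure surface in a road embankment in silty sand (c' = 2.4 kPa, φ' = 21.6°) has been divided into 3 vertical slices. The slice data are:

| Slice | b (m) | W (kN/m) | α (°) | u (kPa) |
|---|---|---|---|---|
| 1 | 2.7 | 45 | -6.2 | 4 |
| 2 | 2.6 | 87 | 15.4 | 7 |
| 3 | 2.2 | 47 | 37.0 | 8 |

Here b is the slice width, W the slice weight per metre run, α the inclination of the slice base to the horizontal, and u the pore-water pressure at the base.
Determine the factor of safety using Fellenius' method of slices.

FS = 1.39

Ordinary method of slices: FS = Σ[c'·Δl_i + (W_i cosα_i − u_i·Δl_i)·tanφ'] / Σ W_i sinα_i, with Δl_i = b_i / cosα_i.
Slice 1: Δl = 2.7/cos(-6.2°) = 2.716 m; N'_1 = 45·cos(-6.2°) − 4·2.716 = 33.9; c'Δl = 6.52; W sinα = -4.9
Slice 2: Δl = 2.6/cos15.4° = 2.697 m; N'_2 = 87·cos15.4° − 7·2.697 = 65.0; c'Δl = 6.47; W sinα = 23.1
Slice 3: Δl = 2.2/cos37.0° = 2.755 m; N'_3 = 47·cos37.0° − 8·2.755 = 15.5; c'Δl = 6.61; W sinα = 28.3
Σc'Δl = 19.6 kN/m; ΣN' = 114.4 kN/m; ΣW sinα = 46.5 kN/m
Resisting = 19.6 + 114.4·tan21.6° = 19.6 + 45.3 = 64.9 kN/m
FS = 64.9 / 46.5 = 1.394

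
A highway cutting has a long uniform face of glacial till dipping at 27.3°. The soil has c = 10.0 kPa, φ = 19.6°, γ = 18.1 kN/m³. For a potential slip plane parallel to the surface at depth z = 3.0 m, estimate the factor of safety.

FS = 1.14

For an infinite slope with a slip plane parallel to the surface (no pore pressure): FS = [c + γz cos²β tanφ] / [γz sinβ cosβ].
γz = 18.1·3.0 = 54.30 kN/m²
Numerator = 10.0 + 54.30·cos²27.3°·tan19.6° = 10.0 + 54.30·0.7896·0.3561 = 25.268 kPa
Denominator = 54.30·sin27.3°·cos27.3° = 54.30·0.4586·0.8886 = 22.131 kPa
FS = 25.268 / 22.131 = 1.142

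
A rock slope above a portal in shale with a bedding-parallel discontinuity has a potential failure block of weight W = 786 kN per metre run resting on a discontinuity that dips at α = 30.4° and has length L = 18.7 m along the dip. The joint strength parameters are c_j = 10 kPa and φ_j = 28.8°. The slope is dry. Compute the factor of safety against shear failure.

Resolving the block weight along and normal to the plane and applying the Mohr–Coulomb strength on the joint:
N' = W cosα = 786·cos30.4° = 677.9 kN/m
Driving force T = W sinα = 786·sin30.4° = 397.7 kN/m
Resisting force R = c_j·L + N'·tanφ_j = 10·18.7 + 677.9·tan28.8° = 187.0 + 372.7 = 559.7 kN/m
FS = R / T = 559.7 / 397.7 = 1.407

FS = 1.41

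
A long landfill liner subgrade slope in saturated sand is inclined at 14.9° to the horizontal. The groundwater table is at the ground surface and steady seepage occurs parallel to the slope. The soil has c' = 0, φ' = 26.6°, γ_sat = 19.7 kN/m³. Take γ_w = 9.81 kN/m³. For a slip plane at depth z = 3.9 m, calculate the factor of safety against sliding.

With seepage parallel to the slope and the water table at the surface, the effective normal stress on the slip plane uses the buoyant unit weight γ' = γ_sat − γ_w while the driving shear stress uses γ_sat:
FS = [c' + γ' z cos²β tanφ'] / [γ_sat z sinβ cosβ]
(For c' = 0 this reduces to FS = (γ'/γ_sat)·tanφ'/tanβ.)
γ' = 19.7 − 9.81 = 9.89 kN/m³
Numerator = 0.0 + 9.89·3.9·cos²14.9°·tan26.6° = 0.0 + 9.89·3.9·0.9339·0.5008 = 18.038 kPa
Denominator = 19.7·3.9·sin14.9°·cos14.9° = 19.7·3.9·0.2571·0.9664 = 19.091 kPa
FS = 18.038 / 19.091 = 0.945

FS = 0.94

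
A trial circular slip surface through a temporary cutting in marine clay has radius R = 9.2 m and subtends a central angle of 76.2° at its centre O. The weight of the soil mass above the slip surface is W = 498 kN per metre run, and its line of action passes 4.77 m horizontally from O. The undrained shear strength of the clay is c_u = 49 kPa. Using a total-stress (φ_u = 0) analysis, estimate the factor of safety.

FS = 2.32

Taking moments about the centre O, the resisting moment is provided by the undrained shear strength acting along the arc:
Arc length L_a = R·θ = 9.2·(76.2°·π/180) = 9.2·1.3299 = 12.24 m
M_R = c_u·L_a·R = 49·12.24·9.2 = 5515.7 kN·m/m
M_D = W·d = 498·4.77 = 2375.5 kN·m/m
FS = M_R / M_D = 5515.7 / 2375.5 = 2.322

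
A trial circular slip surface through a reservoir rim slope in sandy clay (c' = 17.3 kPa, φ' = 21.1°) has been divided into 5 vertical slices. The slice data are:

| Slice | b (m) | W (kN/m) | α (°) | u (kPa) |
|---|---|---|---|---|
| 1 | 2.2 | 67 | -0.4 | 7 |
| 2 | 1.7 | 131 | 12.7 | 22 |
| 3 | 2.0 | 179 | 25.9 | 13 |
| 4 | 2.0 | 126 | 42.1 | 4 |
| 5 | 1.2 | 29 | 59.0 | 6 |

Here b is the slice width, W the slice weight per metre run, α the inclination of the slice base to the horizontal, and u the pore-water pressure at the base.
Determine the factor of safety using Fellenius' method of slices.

Ordinary method of slices: FS = Σ[c'·Δl_i + (W_i cosα_i − u_i·Δl_i)·tanφ'] / Σ W_i sinα_i, with Δl_i = b_i / cosα_i.
Slice 1: Δl = 2.2/cos(-0.4°) = 2.200 m; N'_1 = 67·cos(-0.4°) − 7·2.200 = 51.6; c'Δl = 38.06; W sinα = -0.5
Slice 2: Δl = 1.7/cos12.7° = 1.743 m; N'_2 = 131·cos12.7° − 22·1.743 = 89.5; c'Δl = 30.15; W sinα = 28.8
Slice 3: Δl = 2.0/cos25.9° = 2.223 m; N'_3 = 179·cos25.9° − 13·2.223 = 132.1; c'Δl = 38.46; W sinα = 78.2
Slice 4: Δl = 2.0/cos42.1° = 2.696 m; N'_4 = 126·cos42.1° − 4·2.696 = 82.7; c'Δl = 46.63; W sinα = 84.5
Slice 5: Δl = 1.2/cos59.0° = 2.330 m; N'_5 = 29·cos59.0° − 6·2.330 = 1.0; c'Δl = 40.31; W sinα = 24.9
Σc'Δl = 193.6 kN/m; ΣN' = 356.8 kN/m; ΣW sinα = 215.9 kN/m
Resisting = 193.6 + 356.8·tan21.1° = 193.6 + 137.7 = 331.3 kN/m
FS = 331.3 / 215.9 = 1.535

FS = 1.53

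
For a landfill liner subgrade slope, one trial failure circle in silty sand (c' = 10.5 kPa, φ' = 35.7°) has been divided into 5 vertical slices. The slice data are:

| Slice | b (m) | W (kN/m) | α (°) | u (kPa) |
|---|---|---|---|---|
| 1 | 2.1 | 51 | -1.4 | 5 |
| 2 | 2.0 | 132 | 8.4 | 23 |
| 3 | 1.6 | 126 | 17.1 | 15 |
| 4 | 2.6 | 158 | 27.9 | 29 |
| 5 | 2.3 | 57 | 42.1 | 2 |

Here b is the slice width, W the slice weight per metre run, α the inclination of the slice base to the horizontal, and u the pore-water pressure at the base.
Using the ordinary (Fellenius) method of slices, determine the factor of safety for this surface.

FS = 2.08

Ordinary method of slices: FS = Σ[c'·Δl_i + (W_i cosα_i − u_i·Δl_i)·tanφ'] / Σ W_i sinα_i, with Δl_i = b_i / cosα_i.
Slice 1: Δl = 2.1/cos(-1.4°) = 2.101 m; N'_1 = 51·cos(-1.4°) − 5·2.101 = 40.5; c'Δl = 22.06; W sinα = -1.2
Slice 2: Δl = 2.0/cos8.4° = 2.022 m; N'_2 = 132·cos8.4° − 23·2.022 = 84.1; c'Δl = 21.23; W sinα = 19.3
Slice 3: Δl = 1.6/cos17.1° = 1.674 m; N'_3 = 126·cos17.1° − 15·1.674 = 95.3; c'Δl = 17.58; W sinα = 37.0
Slice 4: Δl = 2.6/cos27.9° = 2.942 m; N'_4 = 158·cos27.9° − 29·2.942 = 54.3; c'Δl = 30.89; W sinα = 73.9
Slice 5: Δl = 2.3/cos42.1° = 3.100 m; N'_5 = 57·cos42.1° − 2·3.100 = 36.1; c'Δl = 32.55; W sinα = 38.2
Σc'Δl = 124.3 kN/m; ΣN' = 310.3 kN/m; ΣW sinα = 167.2 kN/m
Resisting = 124.3 + 310.3·tan35.7° = 124.3 + 223.0 = 347.3 kN/m
FS = 347.3 / 167.2 = 2.077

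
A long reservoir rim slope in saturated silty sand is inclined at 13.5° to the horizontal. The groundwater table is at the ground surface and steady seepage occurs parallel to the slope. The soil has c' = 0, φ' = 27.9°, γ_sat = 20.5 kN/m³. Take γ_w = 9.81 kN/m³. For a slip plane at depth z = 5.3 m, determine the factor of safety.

With seepage parallel to the slope and the water table at the surface, the effective normal stress on the slip plane uses the buoyant unit weight γ' = γ_sat − γ_w while the driving shear stress uses γ_sat:
FS = [c' + γ' z cos²β tanφ'] / [γ_sat z sinβ cosβ]
(For c' = 0 this reduces to FS = (γ'/γ_sat)·tanφ'/tanβ.)
γ' = 20.5 − 9.81 = 10.69 kN/m³
Numerator = 0.0 + 10.69·5.3·cos²13.5°·tan27.9° = 0.0 + 10.69·5.3·0.9455·0.5295 = 28.364 kPa
Denominator = 20.5·5.3·sin13.5°·cos13.5° = 20.5·5.3·0.2334·0.9724 = 24.663 kPa
FS = 28.364 / 24.663 = 1.150

FS = 1.15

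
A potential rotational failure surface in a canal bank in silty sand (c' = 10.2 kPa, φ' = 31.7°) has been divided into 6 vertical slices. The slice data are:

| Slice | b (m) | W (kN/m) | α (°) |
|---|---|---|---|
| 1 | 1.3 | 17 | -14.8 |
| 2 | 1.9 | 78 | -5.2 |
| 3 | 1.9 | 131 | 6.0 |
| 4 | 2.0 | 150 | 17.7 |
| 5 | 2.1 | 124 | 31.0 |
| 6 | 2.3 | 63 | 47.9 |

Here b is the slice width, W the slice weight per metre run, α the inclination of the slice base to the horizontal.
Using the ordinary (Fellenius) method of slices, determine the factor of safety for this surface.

FS = 2.86

Ordinary method of slices: FS = Σ[c'·Δl_i + (W_i cosα_i)·tanφ'] / Σ W_i sinα_i, with Δl_i = b_i / cosα_i.
Slice 1: Δl = 1.3/cos(-14.8°) = 1.345 m; N'_1 = 17·cos(-14.8°) = 16.4; c'Δl = 13.72; W sinα = -4.3
Slice 2: Δl = 1.9/cos(-5.2°) = 1.908 m; N'_2 = 78·cos(-5.2°) = 77.7; c'Δl = 19.46; W sinα = -7.1
Slice 3: Δl = 1.9/cos6.0° = 1.910 m; N'_3 = 131·cos6.0° = 130.3; c'Δl = 19.49; W sinα = 13.7
Slice 4: Δl = 2.0/cos17.7° = 2.099 m; N'_4 = 150·cos17.7° = 142.9; c'Δl = 21.41; W sinα = 45.6
Slice 5: Δl = 2.1/cos31.0° = 2.450 m; N'_5 = 124·cos31.0° = 106.3; c'Δl = 24.99; W sinα = 63.9
Slice 6: Δl = 2.3/cos47.9° = 3.431 m; N'_6 = 63·cos47.9° = 42.2; c'Δl = 34.99; W sinα = 46.7
Σc'Δl = 134.1 kN/m; ΣN' = 515.8 kN/m; ΣW sinα = 158.5 kN/m
Resisting = 134.1 + 515.8·tan31.7° = 134.1 + 318.6 = 452.6 kN/m
FS = 452.6 / 158.5 = 2.856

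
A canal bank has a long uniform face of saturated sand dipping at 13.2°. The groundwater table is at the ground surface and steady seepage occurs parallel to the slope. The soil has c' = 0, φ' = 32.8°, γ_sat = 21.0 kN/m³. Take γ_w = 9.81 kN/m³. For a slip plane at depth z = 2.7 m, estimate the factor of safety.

With seepage parallel to the slope and the water table at the surface, the effective normal stress on the slip plane uses the buoyant unit weight γ' = γ_sat − γ_w while the driving shear stress uses γ_sat:
FS = [c' + γ' z cos²β tanφ'] / [γ_sat z sinβ cosβ]
(For c' = 0 this reduces to FS = (γ'/γ_sat)·tanφ'/tanβ.)
γ' = 21.0 − 9.81 = 11.19 kN/m³
Numerator = 0.0 + 11.19·2.7·cos²13.2°·tan32.8° = 0.0 + 11.19·2.7·0.9479·0.6445 = 18.456 kPa
Denominator = 21.0·2.7·sin13.2°·cos13.2° = 21.0·2.7·0.2284·0.9736 = 12.605 kPa
FS = 18.456 / 12.605 = 1.464

FS = 1.46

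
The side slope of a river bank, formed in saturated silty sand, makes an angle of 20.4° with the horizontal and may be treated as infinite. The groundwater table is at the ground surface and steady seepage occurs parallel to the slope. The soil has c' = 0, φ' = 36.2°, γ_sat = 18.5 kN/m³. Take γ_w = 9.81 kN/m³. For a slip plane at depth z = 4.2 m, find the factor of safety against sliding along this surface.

FS = 0.92

With seepage parallel to the slope and the water table at the surface, the effective normal stress on the slip plane uses the buoyant unit weight γ' = γ_sat − γ_w while the driving shear stress uses γ_sat:
FS = [c' + γ' z cos²β tanφ'] / [γ_sat z sinβ cosβ]
(For c' = 0 this reduces to FS = (γ'/γ_sat)·tanφ'/tanβ.)
γ' = 18.5 − 9.81 = 8.69 kN/m³
Numerator = 0.0 + 8.69·4.2·cos²20.4°·tan36.2° = 0.0 + 8.69·4.2·0.8785·0.7319 = 23.467 kPa
Denominator = 18.5·4.2·sin20.4°·cos20.4° = 18.5·4.2·0.3486·0.9373 = 25.385 kPa
FS = 23.467 / 25.385 = 0.924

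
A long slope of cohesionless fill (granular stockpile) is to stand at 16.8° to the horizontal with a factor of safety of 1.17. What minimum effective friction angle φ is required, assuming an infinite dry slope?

φ = 19.5°

FS = tanφ/tanβ ⇒ tanφ = FS · tanβ = 1.17 · tan16.8° = 0.3532
φ = arctan(0.3532) = 19.46°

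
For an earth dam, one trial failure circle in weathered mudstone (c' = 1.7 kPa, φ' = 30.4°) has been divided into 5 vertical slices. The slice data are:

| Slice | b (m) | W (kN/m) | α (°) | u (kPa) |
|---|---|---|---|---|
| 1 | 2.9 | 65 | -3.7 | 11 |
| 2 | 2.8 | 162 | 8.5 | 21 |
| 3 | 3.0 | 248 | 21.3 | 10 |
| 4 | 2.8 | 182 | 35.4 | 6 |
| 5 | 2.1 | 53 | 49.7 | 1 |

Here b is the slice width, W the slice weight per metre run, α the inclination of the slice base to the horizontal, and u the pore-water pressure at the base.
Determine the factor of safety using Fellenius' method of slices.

FS = 1.23

Ordinary method of slices: FS = Σ[c'·Δl_i + (W_i cosα_i − u_i·Δl_i)·tanφ'] / Σ W_i sinα_i, with Δl_i = b_i / cosα_i.
Slice 1: Δl = 2.9/cos(-3.7°) = 2.906 m; N'_1 = 65·cos(-3.7°) − 11·2.906 = 32.9; c'Δl = 4.94; W sinα = -4.2
Slice 2: Δl = 2.8/cos8.5° = 2.831 m; N'_2 = 162·cos8.5° − 21·2.831 = 100.8; c'Δl = 4.81; W sinα = 23.9
Slice 3: Δl = 3.0/cos21.3° = 3.220 m; N'_3 = 248·cos21.3° − 10·3.220 = 198.9; c'Δl = 5.47; W sinα = 90.1
Slice 4: Δl = 2.8/cos35.4° = 3.435 m; N'_4 = 182·cos35.4° − 6·3.435 = 127.7; c'Δl = 5.84; W sinα = 105.4
Slice 5: Δl = 2.1/cos49.7° = 3.247 m; N'_5 = 53·cos49.7° − 1·3.247 = 31.0; c'Δl = 5.52; W sinα = 40.4
Σc'Δl = 26.6 kN/m; ΣN' = 491.3 kN/m; ΣW sinα = 255.7 kN/m
Resisting = 26.6 + 491.3·tan30.4° = 26.6 + 288.2 = 314.8 kN/m
FS = 314.8 / 255.7 = 1.231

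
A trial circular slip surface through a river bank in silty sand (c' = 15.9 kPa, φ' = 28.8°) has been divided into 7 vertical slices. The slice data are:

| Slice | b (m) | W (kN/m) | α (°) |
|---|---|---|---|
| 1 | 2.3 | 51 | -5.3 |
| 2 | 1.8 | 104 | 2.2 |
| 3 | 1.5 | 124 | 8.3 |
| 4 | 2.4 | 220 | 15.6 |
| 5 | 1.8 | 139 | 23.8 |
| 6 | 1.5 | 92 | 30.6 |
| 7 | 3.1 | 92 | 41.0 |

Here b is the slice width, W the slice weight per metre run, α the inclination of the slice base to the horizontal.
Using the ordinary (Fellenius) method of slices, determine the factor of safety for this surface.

Ordinary method of slices: FS = Σ[c'·Δl_i + (W_i cosα_i)·tanφ'] / Σ W_i sinα_i, with Δl_i = b_i / cosα_i.
Slice 1: Δl = 2.3/cos(-5.3°) = 2.310 m; N'_1 = 51·cos(-5.3°) = 50.8; c'Δl = 36.73; W sinα = -4.7
Slice 2: Δl = 1.8/cos2.2° = 1.801 m; N'_2 = 104·cos2.2° = 103.9; c'Δl = 28.64; W sinα = 4.0
Slice 3: Δl = 1.5/cos8.3° = 1.516 m; N'_3 = 124·cos8.3° = 122.7; c'Δl = 24.10; W sinα = 17.9
Slice 4: Δl = 2.4/cos15.6° = 2.492 m; N'_4 = 220·cos15.6° = 211.9; c'Δl = 39.62; W sinα = 59.2
Slice 5: Δl = 1.8/cos23.8° = 1.967 m; N'_5 = 139·cos23.8° = 127.2; c'Δl = 31.28; W sinα = 56.1
Slice 6: Δl = 1.5/cos30.6° = 1.743 m; N'_6 = 92·cos30.6° = 79.2; c'Δl = 27.71; W sinα = 46.8
Slice 7: Δl = 3.1/cos41.0° = 4.108 m; N'_7 = 92·cos41.0° = 69.4; c'Δl = 65.31; W sinα = 60.4
Σc'Δl = 253.4 kN/m; ΣN' = 765.1 kN/m; ΣW sinα = 239.6 kN/m
Resisting = 253.4 + 765.1·tan28.8° = 253.4 + 420.6 = 674.0 kN/m
FS = 674.0 / 239.6 = 2.813

FS = 2.81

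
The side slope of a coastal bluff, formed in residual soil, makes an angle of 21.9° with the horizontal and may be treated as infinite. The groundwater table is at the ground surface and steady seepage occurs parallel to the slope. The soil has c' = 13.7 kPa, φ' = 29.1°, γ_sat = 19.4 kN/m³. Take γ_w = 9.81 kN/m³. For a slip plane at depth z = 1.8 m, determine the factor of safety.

With seepage parallel to the slope and the water table at the surface, the effective normal stress on the slip plane uses the buoyant unit weight γ' = γ_sat − γ_w while the driving shear stress uses γ_sat:
FS = [c' + γ' z cos²β tanφ'] / [γ_sat z sinβ cosβ]
γ' = 19.4 − 9.81 = 9.59 kN/m³
Numerator = 13.7 + 9.59·1.8·cos²21.9°·tan29.1° = 13.7 + 9.59·1.8·0.8609·0.5566 = 21.971 kPa
Denominator = 19.4·1.8·sin21.9°·cos21.9° = 19.4·1.8·0.3730·0.9278 = 12.085 kPa
FS = 21.971 / 12.085 = 1.818

FS = 1.82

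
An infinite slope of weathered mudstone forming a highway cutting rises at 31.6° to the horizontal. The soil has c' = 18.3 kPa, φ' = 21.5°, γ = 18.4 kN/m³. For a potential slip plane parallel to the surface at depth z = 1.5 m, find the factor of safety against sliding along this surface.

FS = 2.13

For an infinite slope with a slip plane parallel to the surface (no pore pressure): FS = [c' + γz cos²β tanφ'] / [γz sinβ cosβ].
γz = 18.4·1.5 = 27.60 kN/m²
Numerator = 18.3 + 27.60·cos²31.6°·tan21.5° = 18.3 + 27.60·0.7254·0.3939 = 26.187 kPa
Denominator = 27.60·sin31.6°·cos31.6° = 27.60·0.5240·0.8517 = 12.318 kPa
FS = 26.187 / 12.318 = 2.126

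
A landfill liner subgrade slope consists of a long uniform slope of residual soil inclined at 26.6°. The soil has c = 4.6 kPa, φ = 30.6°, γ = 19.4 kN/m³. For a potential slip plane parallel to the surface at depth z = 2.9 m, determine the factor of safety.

FS = 1.39

For an infinite slope with a slip plane parallel to the surface (no pore pressure): FS = [c + γz cos²β tanφ] / [γz sinβ cosβ].
γz = 19.4·2.9 = 56.26 kN/m²
Numerator = 4.6 + 56.26·cos²26.6°·tan30.6° = 4.6 + 56.26·0.7995·0.5914 = 31.201 kPa
Denominator = 56.26·sin26.6°·cos26.6° = 56.26·0.4478·0.8942 = 22.525 kPa
FS = 31.201 / 22.525 = 1.385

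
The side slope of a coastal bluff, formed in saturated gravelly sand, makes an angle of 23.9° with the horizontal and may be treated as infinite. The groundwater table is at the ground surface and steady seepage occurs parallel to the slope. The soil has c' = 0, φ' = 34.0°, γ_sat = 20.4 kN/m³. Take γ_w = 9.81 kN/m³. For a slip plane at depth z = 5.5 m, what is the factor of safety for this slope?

With seepage parallel to the slope and the water table at the surface, the effective normal stress on the slip plane uses the buoyant unit weight γ' = γ_sat − γ_w while the driving shear stress uses γ_sat:
FS = [c' + γ' z cos²β tanφ'] / [γ_sat z sinβ cosβ]
(For c' = 0 this reduces to FS = (γ'/γ_sat)·tanφ'/tanβ.)
γ' = 20.4 − 9.81 = 10.59 kN/m³
Numerator = 0.0 + 10.59·5.5·cos²23.9°·tan34.0° = 0.0 + 10.59·5.5·0.8359·0.6745 = 32.838 kPa
Denominator = 20.4·5.5·sin23.9°·cos23.9° = 20.4·5.5·0.4051·0.9143 = 41.559 kPa
FS = 32.838 / 41.559 = 0.790

FS = 0.79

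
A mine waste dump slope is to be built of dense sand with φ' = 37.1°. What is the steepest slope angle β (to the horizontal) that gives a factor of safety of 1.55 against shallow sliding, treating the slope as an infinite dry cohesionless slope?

β = 26.0°

For an infinite dry cohesionless slope FS = tanφ'/tanβ, so tanβ = tanφ' / FS.
tanβ = tan37.1° / 1.55 = 0.7563 / 1.55 = 0.4879
β = arctan(0.4879) = 26.01°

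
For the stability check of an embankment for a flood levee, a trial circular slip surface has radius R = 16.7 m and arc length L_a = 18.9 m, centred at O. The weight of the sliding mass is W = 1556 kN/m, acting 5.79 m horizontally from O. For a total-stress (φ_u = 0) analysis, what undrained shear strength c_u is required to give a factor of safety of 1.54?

FS = c_u·L_a·R / (W·d), so c_u = FS·W·d / (L_a·R).
c_u = 1.54·1556·5.79 / (18.90·16.7) = 13874.2 / 315.63 = 43.96 kPa

c_u = 44.0 kPa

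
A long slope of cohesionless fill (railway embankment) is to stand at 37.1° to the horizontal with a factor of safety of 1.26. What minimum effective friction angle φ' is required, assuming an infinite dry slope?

FS = tanφ'/tanβ ⇒ tanφ' = FS · tanβ = 1.26 · tan37.1° = 0.9529
φ' = arctan(0.9529) = 43.62°

φ' = 43.6°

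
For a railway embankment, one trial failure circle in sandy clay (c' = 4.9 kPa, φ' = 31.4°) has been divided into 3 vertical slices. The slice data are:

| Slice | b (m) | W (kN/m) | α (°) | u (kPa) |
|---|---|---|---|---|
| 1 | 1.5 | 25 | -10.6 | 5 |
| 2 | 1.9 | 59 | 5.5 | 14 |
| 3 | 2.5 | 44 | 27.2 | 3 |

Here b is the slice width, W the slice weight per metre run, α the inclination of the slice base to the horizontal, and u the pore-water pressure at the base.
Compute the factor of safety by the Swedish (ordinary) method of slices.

Ordinary method of slices: FS = Σ[c'·Δl_i + (W_i cosα_i − u_i·Δl_i)·tanφ'] / Σ W_i sinα_i, with Δl_i = b_i / cosα_i.
Slice 1: Δl = 1.5/cos(-10.6°) = 1.526 m; N'_1 = 25·cos(-10.6°) − 5·1.526 = 16.9; c'Δl = 7.48; W sinα = -4.6
Slice 2: Δl = 1.9/cos5.5° = 1.909 m; N'_2 = 59·cos5.5° − 14·1.909 = 32.0; c'Δl = 9.35; W sinα = 5.7
Slice 3: Δl = 2.5/cos27.2° = 2.811 m; N'_3 = 44·cos27.2° − 3·2.811 = 30.7; c'Δl = 13.77; W sinα = 20.1
Σc'Δl = 30.6 kN/m; ΣN' = 79.7 kN/m; ΣW sinα = 21.2 kN/m
Resisting = 30.6 + 79.7·tan31.4° = 30.6 + 48.6 = 79.2 kN/m
FS = 79.2 / 21.2 = 3.742

FS = 3.74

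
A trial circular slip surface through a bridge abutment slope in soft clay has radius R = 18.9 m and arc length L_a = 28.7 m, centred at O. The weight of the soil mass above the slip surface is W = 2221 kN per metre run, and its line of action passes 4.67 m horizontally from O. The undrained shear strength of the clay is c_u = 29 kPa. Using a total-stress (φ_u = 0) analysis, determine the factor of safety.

Taking moments about the centre O, the resisting moment is provided by the undrained shear strength acting along the arc:
M_R = c_u·L_a·R = 29·28.70·18.9 = 15730.5 kN·m/m
M_D = W·d = 2221·4.67 = 10372.1 kN·m/m
FS = M_R / M_D = 15730.5 / 10372.1 = 1.517

FS = 1.52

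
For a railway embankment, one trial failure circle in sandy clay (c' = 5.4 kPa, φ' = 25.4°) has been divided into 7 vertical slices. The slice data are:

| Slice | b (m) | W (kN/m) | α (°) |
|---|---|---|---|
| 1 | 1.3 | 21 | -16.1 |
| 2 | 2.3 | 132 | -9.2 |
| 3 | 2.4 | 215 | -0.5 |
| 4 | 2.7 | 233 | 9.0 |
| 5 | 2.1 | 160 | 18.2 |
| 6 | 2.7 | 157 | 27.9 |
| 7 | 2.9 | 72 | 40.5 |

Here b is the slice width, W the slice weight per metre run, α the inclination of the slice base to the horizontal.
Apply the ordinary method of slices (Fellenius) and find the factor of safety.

FS = 3.06

Ordinary method of slices: FS = Σ[c'·Δl_i + (W_i cosα_i)·tanφ'] / Σ W_i sinα_i, with Δl_i = b_i / cosα_i.
Slice 1: Δl = 1.3/cos(-16.1°) = 1.353 m; N'_1 = 21·cos(-16.1°) = 20.2; c'Δl = 7.31; W sinα = -5.8
Slice 2: Δl = 2.3/cos(-9.2°) = 2.330 m; N'_2 = 132·cos(-9.2°) = 130.3; c'Δl = 12.58; W sinα = -21.1
Slice 3: Δl = 2.4/cos(-0.5°) = 2.400 m; N'_3 = 215·cos(-0.5°) = 215.0; c'Δl = 12.96; W sinα = -1.9
Slice 4: Δl = 2.7/cos9.0° = 2.734 m; N'_4 = 233·cos9.0° = 230.1; c'Δl = 14.76; W sinα = 36.4
Slice 5: Δl = 2.1/cos18.2° = 2.211 m; N'_5 = 160·cos18.2° = 152.0; c'Δl = 11.94; W sinα = 50.0
Slice 6: Δl = 2.7/cos27.9° = 3.055 m; N'_6 = 157·cos27.9° = 138.8; c'Δl = 16.50; W sinα = 73.5
Slice 7: Δl = 2.9/cos40.5° = 3.814 m; N'_7 = 72·cos40.5° = 54.7; c'Δl = 20.59; W sinα = 46.8
Σc'Δl = 96.6 kN/m; ΣN' = 941.1 kN/m; ΣW sinα = 177.8 kN/m
Resisting = 96.6 + 941.1·tan25.4° = 96.6 + 446.9 = 543.5 kN/m
FS = 543.5 / 177.8 = 3.056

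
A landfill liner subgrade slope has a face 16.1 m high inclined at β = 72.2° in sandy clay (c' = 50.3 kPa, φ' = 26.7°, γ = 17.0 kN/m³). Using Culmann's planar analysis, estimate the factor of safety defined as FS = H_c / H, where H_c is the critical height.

FS = 2.09

H_c = (4c'/γ) · sinβ cosφ' / [1 − cos(β − φ')]
    = (4·50.3/17.0) · sin72.2°·cos26.7° / [1 − cos45.5°]
    = 11.835 · 0.8506 / 0.2991 = 33.66 m
FS = H_c / H = 33.66 / 16.1 = 2.091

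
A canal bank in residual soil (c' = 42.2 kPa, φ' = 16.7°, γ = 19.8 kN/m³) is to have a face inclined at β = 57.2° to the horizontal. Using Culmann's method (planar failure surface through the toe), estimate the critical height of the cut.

H_c = 28.65 m

Culmann's analysis gives the critical failure plane at α_cr = (β + φ')/2 = (57.2 + 16.7)/2 = 37.0°, and the critical height
H_c = (4c'/γ) · sinβ cosφ' / [1 − cos(β − φ')]
    = (4·42.2/19.8) · sin57.2°·cos16.7° / [1 − cos(40.5°)]
    = 8.525 · 0.8406·0.9578 / [1 − 0.7604]
    = 8.525 · 0.8051 / 0.2396
    = 28.65 m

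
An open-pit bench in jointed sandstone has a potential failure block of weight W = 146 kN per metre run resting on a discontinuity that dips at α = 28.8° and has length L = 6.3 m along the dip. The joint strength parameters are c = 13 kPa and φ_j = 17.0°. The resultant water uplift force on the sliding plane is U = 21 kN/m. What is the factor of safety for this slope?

Resolving the block weight along and normal to the plane and applying the Mohr–Coulomb strength on the joint:
N' = W cosα − U = 146·cos28.8° − 21 = 106.9 kN/m
Driving force T = W sinα = 146·sin28.8° = 70.3 kN/m
Resisting force R = c·L + N'·tanφ_j = 13·6.3 + 106.9·tan17.0° = 81.9 + 32.7 = 114.6 kN/m
FS = R / T = 114.6 / 70.3 = 1.629

FS = 1.63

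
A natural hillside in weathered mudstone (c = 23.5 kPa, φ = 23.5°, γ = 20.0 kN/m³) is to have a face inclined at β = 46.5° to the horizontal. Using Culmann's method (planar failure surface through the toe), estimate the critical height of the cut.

H_c = 39.33 m

Culmann's analysis gives the critical failure plane at α_cr = (β + φ)/2 = (46.5 + 23.5)/2 = 35.0°, and the critical height
H_c = (4c/γ) · sinβ cosφ / [1 − cos(β − φ)]
    = (4·23.5/20.0) · sin46.5°·cos23.5° / [1 − cos(23.0°)]
    = 4.700 · 0.7254·0.9171 / [1 − 0.9205]
    = 4.700 · 0.6652 / 0.0795
    = 39.33 m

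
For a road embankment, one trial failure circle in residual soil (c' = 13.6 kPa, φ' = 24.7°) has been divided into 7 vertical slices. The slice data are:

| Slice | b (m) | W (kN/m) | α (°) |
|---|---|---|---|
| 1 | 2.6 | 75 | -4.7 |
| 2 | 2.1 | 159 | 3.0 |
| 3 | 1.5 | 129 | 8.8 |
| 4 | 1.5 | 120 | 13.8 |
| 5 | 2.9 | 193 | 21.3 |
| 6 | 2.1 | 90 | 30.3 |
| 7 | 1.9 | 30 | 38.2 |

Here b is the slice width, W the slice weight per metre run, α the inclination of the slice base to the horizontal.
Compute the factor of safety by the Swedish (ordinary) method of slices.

FS = 3.05

Ordinary method of slices: FS = Σ[c'·Δl_i + (W_i cosα_i)·tanφ'] / Σ W_i sinα_i, with Δl_i = b_i / cosα_i.
Slice 1: Δl = 2.6/cos(-4.7°) = 2.609 m; N'_1 = 75·cos(-4.7°) = 74.7; c'Δl = 35.48; W sinα = -6.1
Slice 2: Δl = 2.1/cos3.0° = 2.103 m; N'_2 = 159·cos3.0° = 158.8; c'Δl = 28.60; W sinα = 8.3
Slice 3: Δl = 1.5/cos8.8° = 1.518 m; N'_3 = 129·cos8.8° = 127.5; c'Δl = 20.64; W sinα = 19.7
Slice 4: Δl = 1.5/cos13.8° = 1.545 m; N'_4 = 120·cos13.8° = 116.5; c'Δl = 21.01; W sinα = 28.6
Slice 5: Δl = 2.9/cos21.3° = 3.113 m; N'_5 = 193·cos21.3° = 179.8; c'Δl = 42.33; W sinα = 70.1
Slice 6: Δl = 2.1/cos30.3° = 2.432 m; N'_6 = 90·cos30.3° = 77.7; c'Δl = 33.08; W sinα = 45.4
Slice 7: Δl = 1.9/cos38.2° = 2.418 m; N'_7 = 30·cos38.2° = 23.6; c'Δl = 32.88; W sinα = 18.6
Σc'Δl = 214.0 kN/m; ΣN' = 758.6 kN/m; ΣW sinα = 184.6 kN/m
Resisting = 214.0 + 758.6·tan24.7° = 214.0 + 348.9 = 563.0 kN/m
FS = 563.0 / 184.6 = 3.050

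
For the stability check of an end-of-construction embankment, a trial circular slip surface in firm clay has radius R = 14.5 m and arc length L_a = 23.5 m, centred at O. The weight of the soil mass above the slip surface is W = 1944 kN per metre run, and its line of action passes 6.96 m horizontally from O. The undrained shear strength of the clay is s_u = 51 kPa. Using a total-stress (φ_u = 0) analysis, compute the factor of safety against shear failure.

Taking moments about the centre O, the resisting moment is provided by the undrained shear strength acting along the arc:
M_R = s_u·L_a·R = 51·23.50·14.5 = 17378.2 kN·m/m
M_D = W·d = 1944·6.96 = 13530.2 kN·m/m
FS = M_R / M_D = 17378.2 / 13530.2 = 1.284

FS = 1.28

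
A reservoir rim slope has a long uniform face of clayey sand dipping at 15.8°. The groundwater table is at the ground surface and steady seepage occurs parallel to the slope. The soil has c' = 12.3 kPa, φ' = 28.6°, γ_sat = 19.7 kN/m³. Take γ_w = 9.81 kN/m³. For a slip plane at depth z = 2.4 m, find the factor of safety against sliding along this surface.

FS = 1.96

With seepage parallel to the slope and the water table at the surface, the effective normal stress on the slip plane uses the buoyant unit weight γ' = γ_sat − γ_w while the driving shear stress uses γ_sat:
FS = [c' + γ' z cos²β tanφ'] / [γ_sat z sinβ cosβ]
γ' = 19.7 − 9.81 = 9.89 kN/m³
Numerator = 12.3 + 9.89·2.4·cos²15.8°·tan28.6° = 12.3 + 9.89·2.4·0.9259·0.5452 = 24.282 kPa
Denominator = 19.7·2.4·sin15.8°·cos15.8° = 19.7·2.4·0.2723·0.9622 = 12.387 kPa
FS = 24.282 / 12.387 = 1.960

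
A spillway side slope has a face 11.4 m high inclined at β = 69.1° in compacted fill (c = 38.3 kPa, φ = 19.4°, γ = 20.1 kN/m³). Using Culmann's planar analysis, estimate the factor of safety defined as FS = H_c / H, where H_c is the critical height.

H_c = (4c/γ) · sinβ cosφ / [1 − cos(β − φ)]
    = (4·38.3/20.1) · sin69.1°·cos19.4° / [1 − cos49.7°]
    = 7.622 · 0.8812 / 0.3532 = 19.01 m
FS = H_c / H = 19.01 / 11.4 = 1.668

FS = 1.67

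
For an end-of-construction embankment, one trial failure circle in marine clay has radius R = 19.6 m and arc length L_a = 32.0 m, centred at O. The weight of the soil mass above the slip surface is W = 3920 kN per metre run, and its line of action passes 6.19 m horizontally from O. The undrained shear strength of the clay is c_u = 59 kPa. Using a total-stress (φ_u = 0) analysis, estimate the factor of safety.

Taking moments about the centre O, the resisting moment is provided by the undrained shear strength acting along the arc:
M_R = c_u·L_a·R = 59·32.00·19.6 = 37004.8 kN·m/m
M_D = W·d = 3920·6.19 = 24264.8 kN·m/m
FS = M_R / M_D = 37004.8 / 24264.8 = 1.525

FS = 1.53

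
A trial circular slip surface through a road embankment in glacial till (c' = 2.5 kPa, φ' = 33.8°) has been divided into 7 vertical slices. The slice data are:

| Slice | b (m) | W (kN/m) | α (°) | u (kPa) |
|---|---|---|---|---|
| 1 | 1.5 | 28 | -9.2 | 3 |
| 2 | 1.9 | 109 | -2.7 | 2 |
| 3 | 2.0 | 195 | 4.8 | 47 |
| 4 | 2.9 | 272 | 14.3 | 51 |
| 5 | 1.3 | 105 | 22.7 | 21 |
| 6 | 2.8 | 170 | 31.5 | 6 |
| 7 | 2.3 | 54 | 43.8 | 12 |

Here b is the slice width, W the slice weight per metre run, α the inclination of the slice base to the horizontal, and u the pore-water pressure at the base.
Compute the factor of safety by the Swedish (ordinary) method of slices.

Ordinary method of slices: FS = Σ[c'·Δl_i + (W_i cosα_i − u_i·Δl_i)·tanφ'] / Σ W_i sinα_i, with Δl_i = b_i / cosα_i.
Slice 1: Δl = 1.5/cos(-9.2°) = 1.520 m; N'_1 = 28·cos(-9.2°) − 3·1.520 = 23.1; c'Δl = 3.80; W sinα = -4.5
Slice 2: Δl = 1.9/cos(-2.7°) = 1.902 m; N'_2 = 109·cos(-2.7°) − 2·1.902 = 105.1; c'Δl = 4.76; W sinα = -5.1
Slice 3: Δl = 2.0/cos4.8° = 2.007 m; N'_3 = 195·cos4.8° − 47·2.007 = 100.0; c'Δl = 5.02; W sinα = 16.3
Slice 4: Δl = 2.9/cos14.3° = 2.993 m; N'_4 = 272·cos14.3° − 51·2.993 = 110.9; c'Δl = 7.48; W sinα = 67.2
Slice 5: Δl = 1.3/cos22.7° = 1.409 m; N'_5 = 105·cos22.7° − 21·1.409 = 67.3; c'Δl = 3.52; W sinα = 40.5
Slice 6: Δl = 2.8/cos31.5° = 3.284 m; N'_6 = 170·cos31.5° − 6·3.284 = 125.2; c'Δl = 8.21; W sinα = 88.8
Slice 7: Δl = 2.3/cos43.8° = 3.187 m; N'_7 = 54·cos43.8° − 12·3.187 = 0.7; c'Δl = 7.97; W sinα = 37.4
Σc'Δl = 40.8 kN/m; ΣN' = 532.3 kN/m; ΣW sinα = 240.6 kN/m
Resisting = 40.8 + 532.3·tan33.8° = 40.8 + 356.4 = 397.1 kN/m
FS = 397.1 / 240.6 = 1.650

FS = 1.65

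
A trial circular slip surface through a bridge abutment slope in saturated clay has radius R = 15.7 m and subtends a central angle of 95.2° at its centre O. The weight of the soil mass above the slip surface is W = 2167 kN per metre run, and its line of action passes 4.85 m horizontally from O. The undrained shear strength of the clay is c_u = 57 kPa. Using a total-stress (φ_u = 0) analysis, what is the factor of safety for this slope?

FS = 2.22

Taking moments about the centre O, the resisting moment is provided by the undrained shear strength acting along the arc:
Arc length L_a = R·θ = 15.7·(95.2°·π/180) = 15.7·1.6616 = 26.09 m
M_R = c_u·L_a·R = 57·26.09·15.7 = 23344.7 kN·m/m
M_D = W·d = 2167·4.85 = 10509.9 kN·m/m
FS = M_R / M_D = 23344.7 / 10509.9 = 2.221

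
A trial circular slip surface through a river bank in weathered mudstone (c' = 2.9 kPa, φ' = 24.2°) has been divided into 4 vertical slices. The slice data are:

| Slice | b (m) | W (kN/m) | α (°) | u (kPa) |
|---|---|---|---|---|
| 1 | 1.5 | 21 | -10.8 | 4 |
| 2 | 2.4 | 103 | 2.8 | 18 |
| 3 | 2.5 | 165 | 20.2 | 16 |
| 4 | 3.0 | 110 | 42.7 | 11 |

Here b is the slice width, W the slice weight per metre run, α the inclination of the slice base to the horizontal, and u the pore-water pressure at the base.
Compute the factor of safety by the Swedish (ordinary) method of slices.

Ordinary method of slices: FS = Σ[c'·Δl_i + (W_i cosα_i − u_i·Δl_i)·tanφ'] / Σ W_i sinα_i, with Δl_i = b_i / cosα_i.
Slice 1: Δl = 1.5/cos(-10.8°) = 1.527 m; N'_1 = 21·cos(-10.8°) − 4·1.527 = 14.5; c'Δl = 4.43; W sinα = -3.9
Slice 2: Δl = 2.4/cos2.8° = 2.403 m; N'_2 = 103·cos2.8° − 18·2.403 = 59.6; c'Δl = 6.97; W sinα = 5.0
Slice 3: Δl = 2.5/cos20.2° = 2.664 m; N'_3 = 165·cos20.2° − 16·2.664 = 112.2; c'Δl = 7.73; W sinα = 57.0
Slice 4: Δl = 3.0/cos42.7° = 4.082 m; N'_4 = 110·cos42.7° − 11·4.082 = 35.9; c'Δl = 11.84; W sinα = 74.6
Σc'Δl = 31.0 kN/m; ΣN' = 222.3 kN/m; ΣW sinα = 132.7 kN/m
Resisting = 31.0 + 222.3·tan24.2° = 31.0 + 99.9 = 130.9 kN/m
FS = 130.9 / 132.7 = 0.986

FS = 0.99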